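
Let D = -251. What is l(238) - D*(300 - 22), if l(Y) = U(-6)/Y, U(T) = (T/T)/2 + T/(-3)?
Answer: 33214333/476 ≈ 69778.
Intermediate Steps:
U(T) = ½ - T/3 (U(T) = 1*(½) + T*(-⅓) = ½ - T/3)
l(Y) = 5/(2*Y) (l(Y) = (½ - ⅓*(-6))/Y = (½ + 2)/Y = 5/(2*Y))
l(238) - D*(300 - 22) = (5/2)/238 - (-251)*(300 - 22) = (5/2)*(1/238) - (-251)*278 = 5/476 - 1*(-69778) = 5/476 + 69778 = 33214333/476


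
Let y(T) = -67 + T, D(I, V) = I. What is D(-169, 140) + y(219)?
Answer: -17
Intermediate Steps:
D(-169, 140) + y(219) = -169 + (-67 + 219) = -169 + 152 = -17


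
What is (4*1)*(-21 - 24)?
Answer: -180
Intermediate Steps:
(4*1)*(-21 - 24) = 4*(-45) = -180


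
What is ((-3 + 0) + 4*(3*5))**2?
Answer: 3249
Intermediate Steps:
((-3 + 0) + 4*(3*5))**2 = (-3 + 4*15)**2 = (-3 + 60)**2 = 57**2 = 3249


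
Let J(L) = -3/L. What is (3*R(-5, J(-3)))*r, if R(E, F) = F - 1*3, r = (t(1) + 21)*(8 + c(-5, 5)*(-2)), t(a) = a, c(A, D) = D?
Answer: 264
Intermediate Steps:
r = -44 (r = (1 + 21)*(8 + 5*(-2)) = 22*(8 - 10) = 22*(-2) = -44)
R(E, F) = -3 + F (R(E, F) = F - 3 = -3 + F)
(3*R(-5, J(-3)))*r = (3*(-3 - 3/(-3)))*(-44) = (3*(-3 - 3*(-⅓)))*(-44) = (3*(-3 + 1))*(-44) = (3*(-2))*(-44) = -6*(-44) = 264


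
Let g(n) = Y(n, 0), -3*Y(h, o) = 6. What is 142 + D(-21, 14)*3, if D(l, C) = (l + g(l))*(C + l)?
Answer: 625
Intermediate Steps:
Y(h, o) = -2 (Y(h, o) = -1/3*6 = -2)
g(n) = -2
D(l, C) = (-2 + l)*(C + l) (D(l, C) = (l - 2)*(C + l) = (-2 + l)*(C + l))
142 + D(-21, 14)*3 = 142 + ((-21)**2 - 2*14 - 2*(-21) + 14*(-21))*3 = 142 + (441 - 28 + 42 - 294)*3 = 142 + 161*3 = 142 + 483 = 625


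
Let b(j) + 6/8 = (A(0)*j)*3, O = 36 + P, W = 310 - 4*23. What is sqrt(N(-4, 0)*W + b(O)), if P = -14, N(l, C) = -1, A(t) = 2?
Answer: I*sqrt(347)/2 ≈ 9.314*I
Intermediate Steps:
W = 218 (W = 310 - 92 = 218)
O = 22 (O = 36 - 14 = 22)
b(j) = -3/4 + 6*j (b(j) = -3/4 + (2*j)*3 = -3/4 + 6*j)
sqrt(N(-4, 0)*W + b(O)) = sqrt(-1*218 + (-3/4 + 6*22)) = sqrt(-218 + (-3/4 + 132)) = sqrt(-218 + 525/4) = sqrt(-347/4) = I*sqrt(347)/2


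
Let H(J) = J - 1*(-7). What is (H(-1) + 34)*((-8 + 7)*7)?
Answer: -280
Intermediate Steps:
H(J) = 7 + J (H(J) = J + 7 = 7 + J)
(H(-1) + 34)*((-8 + 7)*7) = ((7 - 1) + 34)*((-8 + 7)*7) = (6 + 34)*(-1*7) = 40*(-7) = -280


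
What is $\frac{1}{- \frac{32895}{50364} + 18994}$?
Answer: $\frac{5596}{106286769} \approx 5.265 \cdot 10^{-5}$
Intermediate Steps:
$\frac{1}{- \frac{32895}{50364} + 18994} = \frac{1}{\left(-32895\right) \frac{1}{50364} + 18994} = \frac{1}{- \frac{3655}{5596} + 18994} = \frac{1}{\frac{106286769}{5596}} = \frac{5596}{106286769}$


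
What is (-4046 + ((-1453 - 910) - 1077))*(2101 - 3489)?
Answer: 10390568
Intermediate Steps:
(-4046 + ((-1453 - 910) - 1077))*(2101 - 3489) = (-4046 + (-2363 - 1077))*(-1388) = (-4046 - 3440)*(-1388) = -7486*(-1388) = 10390568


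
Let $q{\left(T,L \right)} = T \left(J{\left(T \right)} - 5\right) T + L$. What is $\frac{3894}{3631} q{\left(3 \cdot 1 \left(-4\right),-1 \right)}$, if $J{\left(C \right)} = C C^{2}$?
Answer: $- \frac{971759382}{3631} \approx -2.6763 \cdot 10^{5}$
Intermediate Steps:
$J{\left(C \right)} = C^{3}$
$q{\left(T,L \right)} = L + T^{2} \left(-5 + T^{3}\right)$ ($q{\left(T,L \right)} = T \left(T^{3} - 5\right) T + L = T \left(-5 + T^{3}\right) T + L = T^{2} \left(-5 + T^{3}\right) + L = L + T^{2} \left(-5 + T^{3}\right)$)
$\frac{3894}{3631} q{\left(3 \cdot 1 \left(-4\right),-1 \right)} = \frac{3894}{3631} \left(-1 + \left(3 \cdot 1 \left(-4\right)\right)^{5} - 5 \left(3 \cdot 1 \left(-4\right)\right)^{2}\right) = 3894 \cdot \frac{1}{3631} \left(-1 + \left(3 \left(-4\right)\right)^{5} - 5 \left(3 \left(-4\right)\right)^{2}\right) = \frac{3894 \left(-1 + \left(-12\right)^{5} - 5 \left(-12\right)^{2}\right)}{3631} = \frac{3894 \left(-1 - 248832 - 720\right)}{3631} = \frac{3894}{3631} \left(-249553\right) = - \frac{971759382}{3631}$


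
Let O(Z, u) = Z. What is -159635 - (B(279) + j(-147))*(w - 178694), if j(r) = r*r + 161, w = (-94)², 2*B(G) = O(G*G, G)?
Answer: 10308607314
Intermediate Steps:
B(G) = G²/2 (B(G) = (G*G)/2 = G²/2)
w = 8836
j(r) = 161 + r² (j(r) = r² + 161 = 161 + r²)
-159635 - (B(279) + j(-147))*(w - 178694) = -159635 - ((½)*279² + (161 + (-147)²))*(8836 - 178694) = -159635 - ((½)*77841 + (161 + 21609))*(-169858) = -159635 - (77841/2 + 21770)*(-169858) = -159635 - 121381*(-169858)/2 = -159635 - 1*(-10308766949) = -159635 + 10308766949 = 10308607314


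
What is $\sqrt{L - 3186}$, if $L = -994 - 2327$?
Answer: $3 i \sqrt{723} \approx 80.666 i$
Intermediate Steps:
$L = -3321$ ($L = -994 - 2327 = -3321$)
$\sqrt{L - 3186} = \sqrt{-3321 - 3186} = \sqrt{-6507} = 3 i \sqrt{723}$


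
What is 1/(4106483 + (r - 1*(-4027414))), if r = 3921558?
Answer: 1/12055455 ≈ 8.2950e-8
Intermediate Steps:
1/(4106483 + (r - 1*(-4027414))) = 1/(4106483 + (3921558 - 1*(-4027414))) = 1/(4106483 + (3921558 + 4027414)) = 1/(4106483 + 7948972) = 1/12055455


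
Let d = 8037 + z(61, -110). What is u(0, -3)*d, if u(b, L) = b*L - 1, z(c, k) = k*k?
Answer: -20137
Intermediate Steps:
z(c, k) = k²
d = 20137 (d = 8037 + (-110)² = 8037 + 12100 = 20137)
u(b, L) = -1 + L*b (u(b, L) = L*b - 1 = -1 + L*b)
u(0, -3)*d = (-1 - 3*0)*20137 = (-1 + 0)*20137 = -1*20137 = -20137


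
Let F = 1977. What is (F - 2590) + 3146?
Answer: 2533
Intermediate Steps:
(F - 2590) + 3146 = (1977 - 2590) + 3146 = -613 + 3146 = 2533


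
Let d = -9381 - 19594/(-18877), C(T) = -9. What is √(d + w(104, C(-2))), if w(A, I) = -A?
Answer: I*√3379525732627/18877 ≈ 97.386*I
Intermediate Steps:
d = -177065543/18877 (d = -9381 - 19594*(-1)/18877 = -9381 - 1*(-19594/18877) = -9381 + 19594/18877 = -177065543/18877 ≈ -9380.0)
√(d + w(104, C(-2))) = √(-177065543/18877 - 1*104) = √(-177065543/18877 - 104) = √(-179028751/18877) = I*√3379525732627/18877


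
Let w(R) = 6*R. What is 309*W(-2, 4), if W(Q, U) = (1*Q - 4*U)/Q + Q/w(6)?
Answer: 16583/6 ≈ 2763.8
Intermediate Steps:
W(Q, U) = Q/36 + (Q - 4*U)/Q (W(Q, U) = (1*Q - 4*U)/Q + Q/((6*6)) = (Q - 4*U)/Q + Q/36 = Q/36 + (Q - 4*U)/Q)
309*W(-2, 4) = 309*(1 + (1/36)*(-2) - 4*4/(-2)) = 309*(1 - 1/18 - 4*4*(-½)) = 309*(1 - 1/18 + 8) = 309*(161/18) = 16583/6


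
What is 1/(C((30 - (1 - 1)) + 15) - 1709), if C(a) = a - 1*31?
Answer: -1/1695 ≈ -0.00058997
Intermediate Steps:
C(a) = -31 + a (C(a) = a - 31 = -31 + a)
1/(C((30 - (1 - 1)) + 15) - 1709) = 1/((-31 + ((30 - (1 - 1)) + 15)) - 1709) = 1/((-31 + ((30 - 1*0) + 15)) - 1709) = 1/((-31 + ((30 + 0) + 15)) - 1709) = 1/((-31 + (30 + 15)) - 1709) = 1/((-31 + 45) - 1709) = 1/(14 - 1709) = 1/(-1695) = -1/1695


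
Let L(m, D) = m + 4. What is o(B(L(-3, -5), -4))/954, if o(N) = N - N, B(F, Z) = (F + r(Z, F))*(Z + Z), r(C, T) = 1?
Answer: 0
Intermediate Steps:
L(m, D) = 4 + m
B(F, Z) = 2*Z*(1 + F) (B(F, Z) = (F + 1)*(Z + Z) = (1 + F)*(2*Z) = 2*Z*(1 + F))
o(N) = 0
o(B(L(-3, -5), -4))/954 = 0/954 = 0*(1/954) = 0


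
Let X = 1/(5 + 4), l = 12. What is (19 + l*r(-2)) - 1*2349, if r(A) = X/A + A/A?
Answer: -6956/3 ≈ -2318.7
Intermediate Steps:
X = 1/9 ≈ 0.11111
r(A) = 1 + 1/(9*A) (r(A) = 1/(9*A) + A/A = 1/(9*A) + 1 = 1 + 1/(9*A))
(19 + l*r(-2)) - 1*2349 = (19 + 12*((1/9 - 2)/(-2))) - 1*2349 = (19 + 12*(-1/2*(-17/9))) - 2349 = (19 + 12*(17/18)) - 2349 = (19 + 34/3) - 2349 = 91/3 - 2349 = -6956/3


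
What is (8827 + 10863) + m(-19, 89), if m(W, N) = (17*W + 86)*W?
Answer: 24193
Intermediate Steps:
m(W, N) = W*(86 + 17*W) (m(W, N) = (86 + 17*W)*W = W*(86 + 17*W))
(8827 + 10863) + m(-19, 89) = (8827 + 10863) - 19*(86 + 17*(-19)) = 19690 - 19*(86 - 323) = 19690 - 19*(-237) = 19690 + 4503 = 24193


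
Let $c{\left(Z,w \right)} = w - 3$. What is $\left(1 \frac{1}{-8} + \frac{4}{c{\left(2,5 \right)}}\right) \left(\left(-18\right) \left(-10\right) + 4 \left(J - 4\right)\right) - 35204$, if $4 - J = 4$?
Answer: $- \frac{69793}{2} \approx -34897.0$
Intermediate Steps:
$c{\left(Z,w \right)} = -3 + w$ ($c{\left(Z,w \right)} = w - 3 = -3 + w$)
$J = 0$ ($J = 4 - 4 = 0$)
$\left(1 \frac{1}{-8} + \frac{4}{c{\left(2,5 \right)}}\right) \left(\left(-18\right) \left(-10\right) + 4 \left(J - 4\right)\right) - 35204 = \left(1 \frac{1}{-8} + \frac{4}{-3 + 5}\right) \left(\left(-18\right) \left(-10\right) + 4 \left(0 - 4\right)\right) - 35204 = \left(1 \left(- \frac{1}{8}\right) + \frac{4}{2}\right) \left(180 + 4 \left(-4\right)\right) - 35204 = \left(- \frac{1}{8} + 4 \cdot \frac{1}{2}\right) \left(180 - 16\right) - 35204 = \left(- \frac{1}{8} + 2\right) 164 - 35204 = \frac{15}{8} \cdot 164 - 35204 = \frac{615}{2} - 35204 = - \frac{69793}{2}$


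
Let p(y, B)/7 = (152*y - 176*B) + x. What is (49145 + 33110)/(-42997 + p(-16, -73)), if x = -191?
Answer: 82255/28578 ≈ 2.8783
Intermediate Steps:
p(y, B) = -1337 - 1232*B + 1064*y (p(y, B) = 7*((152*y - 176*B) - 191) = 7*((-176*B + 152*y) - 191) = 7*(-191 - 176*B + 152*y) = -1337 - 1232*B + 1064*y)
(49145 + 33110)/(-42997 + p(-16, -73)) = (49145 + 33110)/(-42997 + (-1337 - 1232*(-73) + 1064*(-16))) = 82255/(-42997 + (-1337 + 89936 - 17024)) = 82255/(-42997 + 71575) = 82255/28578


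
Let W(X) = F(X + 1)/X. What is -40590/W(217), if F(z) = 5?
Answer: -1761606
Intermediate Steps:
W(X) = 5/X
-40590/W(217) = -40590/(5/217) = -40590/(5*(1/217)) = -40590/5/217 = -40590*217/5 = -1761606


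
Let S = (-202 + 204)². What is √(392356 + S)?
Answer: 2*√98090 ≈ 626.39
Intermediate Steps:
S = 4 (S = 2² = 4)
√(392356 + S) = √(392356 + 4) = √392360 = 2*√98090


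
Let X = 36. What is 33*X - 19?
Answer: 1169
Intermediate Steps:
33*X - 19 = 33*36 - 19 = 1188 - 19 = 1169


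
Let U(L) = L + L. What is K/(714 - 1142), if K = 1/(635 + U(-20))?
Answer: -1/254660 ≈ -3.9268e-6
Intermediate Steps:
U(L) = 2*L
K = 1/595 (K = 1/(635 + 2*(-20)) = 1/(635 - 40) = 1/595 ≈ 0.0016807)
K/(714 - 1142) = (1/595)/(714 - 1142) = (1/595)/(-428) = -1/428*1/595 = -1/254660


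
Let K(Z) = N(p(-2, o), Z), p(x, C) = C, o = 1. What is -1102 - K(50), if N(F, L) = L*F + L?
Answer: -1202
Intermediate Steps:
N(F, L) = L + F*L (N(F, L) = F*L + L = L + F*L)
K(Z) = 2*Z (K(Z) = Z*(1 + 1) = Z*2 = 2*Z)
-1102 - K(50) = -1102 - 2*50 = -1102 - 1*100 = -1102 - 100 = -1202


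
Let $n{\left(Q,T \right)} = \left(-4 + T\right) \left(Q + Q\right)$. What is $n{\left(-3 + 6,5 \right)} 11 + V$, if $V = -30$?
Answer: $36$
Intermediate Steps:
$n{\left(Q,T \right)} = 2 Q \left(-4 + T\right)$ ($n{\left(Q,T \right)} = \left(-4 + T\right) 2 Q = 2 Q \left(-4 + T\right)$)
$n{\left(-3 + 6,5 \right)} 11 + V = 2 \left(-3 + 6\right) \left(-4 + 5\right) 11 - 30 = 2 \cdot 3 \cdot 1 \cdot 11 - 30 = 6 \cdot 11 - 30 = 66 - 30 = 36$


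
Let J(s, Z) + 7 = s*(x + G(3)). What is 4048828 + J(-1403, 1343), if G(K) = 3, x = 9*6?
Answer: 3968850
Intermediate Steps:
x = 54
J(s, Z) = -7 + 57*s (J(s, Z) = -7 + s*(54 + 3) = -7 + s*57 = -7 + 57*s)
4048828 + J(-1403, 1343) = 4048828 + (-7 + 57*(-1403)) = 4048828 + (-7 - 79971) = 4048828 - 79978 = 3968850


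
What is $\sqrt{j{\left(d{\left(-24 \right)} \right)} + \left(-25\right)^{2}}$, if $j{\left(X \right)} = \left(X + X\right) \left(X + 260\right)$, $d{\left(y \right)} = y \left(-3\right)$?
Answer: $\sqrt{48433} \approx 220.07$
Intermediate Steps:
$d{\left(y \right)} = - 3 y$
$j{\left(X \right)} = 2 X \left(260 + X\right)$
$\sqrt{j{\left(d{\left(-24 \right)} \right)} + \left(-25\right)^{2}} = \sqrt{2 \left(\left(-3\right) \left(-24\right)\right) \left(260 - -72\right) + \left(-25\right)^{2}} = \sqrt{2 \cdot 72 \left(260 + 72\right) + 625} = \sqrt{2 \cdot 72 \cdot 332 + 625} = \sqrt{47808 + 625} = \sqrt{48433}$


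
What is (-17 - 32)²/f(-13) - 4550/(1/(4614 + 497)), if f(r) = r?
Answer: -302318051/13 ≈ -2.3255e+7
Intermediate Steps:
(-17 - 32)²/f(-13) - 4550/(1/(4614 + 497)) = (-17 - 32)²/(-13) - 4550/(1/(4614 + 497)) = (-49)²*(-1/13) - 4550/(1/5111) = 2401*(-1/13) - 4550/1/5111 = -2401/13 - 4550*5111 = -2401/13 - 23255050 = -302318051/13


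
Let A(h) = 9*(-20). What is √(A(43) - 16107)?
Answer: I*√16287 ≈ 127.62*I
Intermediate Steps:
A(h) = -180
√(A(43) - 16107) = √(-180 - 16107) = √(-16287) = I*√16287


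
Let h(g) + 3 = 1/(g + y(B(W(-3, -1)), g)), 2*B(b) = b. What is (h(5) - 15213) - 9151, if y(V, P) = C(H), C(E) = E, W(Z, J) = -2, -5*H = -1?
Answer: -633537/26 ≈ -24367.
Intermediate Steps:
H = 1/5 (H = -1/5*(-1) = 1/5 ≈ 0.20000)
B(b) = b/2
y(V, P) = 1/5
h(g) = -3 + 1/(1/5 + g) (h(g) = -3 + 1/(g + 1/5) = -3 + 1/(1/5 + g))
(h(5) - 15213) - 9151 = ((2 - 15*5)/(1 + 5*5) - 15213) - 9151 = ((2 - 75)/(1 + 25) - 15213) - 9151 = (-73/26 - 15213) - 9151 = -395611/26 - 9151 = -633537/26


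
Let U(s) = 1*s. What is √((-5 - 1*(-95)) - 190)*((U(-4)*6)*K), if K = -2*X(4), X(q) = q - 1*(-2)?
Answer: 2880*I ≈ 2880.0*I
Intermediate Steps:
X(q) = 2 + q (X(q) = q + 2 = 2 + q)
K = -12 (K = -2*(2 + 4) = -2*6 = -12)
U(s) = s
√((-5 - 1*(-95)) - 190)*((U(-4)*6)*K) = √((-5 - 1*(-95)) - 190)*(-4*6*(-12)) = √((-5 + 95) - 190)*(-24*(-12)) = √(90 - 190)*288 = √(-100)*288 = (10*I)*288 = 2880*I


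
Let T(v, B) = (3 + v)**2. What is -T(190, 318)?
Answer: -37249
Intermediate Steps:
-T(190, 318) = -(3 + 190)**2 = -1*193**2 = -1*37249 = -37249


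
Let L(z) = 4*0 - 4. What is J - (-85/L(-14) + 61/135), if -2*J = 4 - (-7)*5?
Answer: -22249/540 ≈ -41.202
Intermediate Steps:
L(z) = -4 (L(z) = 0 - 4 = -4)
J = -39/2 (J = -(4 - (-7)*5)/2 = -(4 - 7*(-5))/2 = -(4 + 35)/2 = -½*39 = -39/2 ≈ -19.500)
J - (-85/L(-14) + 61/135) = -39/2 - (-85/(-4) + 61/135) = -39/2 - (-85*(-¼) + 61*(1/135)) = -39/2 - (85/4 + 61/135) = -39/2 - 1*11719/540 = -39/2 - 11719/540 = -22249/540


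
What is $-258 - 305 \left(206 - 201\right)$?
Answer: $-1783$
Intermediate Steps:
$-258 - 305 \left(206 - 201\right) = -258 - 1525 = -1783$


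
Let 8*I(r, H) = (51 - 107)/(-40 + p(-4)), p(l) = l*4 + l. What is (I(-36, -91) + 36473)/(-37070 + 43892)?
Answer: 2188387/409320 ≈ 5.3464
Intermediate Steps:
p(l) = 5*l (p(l) = 4*l + l = 5*l)
I(r, H) = 7/60 (I(r, H) = ((51 - 107)/(-40 + 5*(-4)))/8 = (-56/(-40 - 20))/8 = (-56/(-60))/8 = (-56*(-1/60))/8 = (⅛)*(14/15) = 7/60)
(I(-36, -91) + 36473)/(-37070 + 43892) = (7/60 + 36473)/(-37070 + 43892) = (2188387/60)/6822 = (2188387/60)*(1/6822) = 2188387/409320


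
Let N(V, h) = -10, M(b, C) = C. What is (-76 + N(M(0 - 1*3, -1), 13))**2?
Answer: 7396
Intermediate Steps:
(-76 + N(M(0 - 1*3, -1), 13))**2 = (-76 - 10)**2 = (-86)**2 = 7396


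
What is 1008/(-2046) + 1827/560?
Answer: 75561/27280 ≈ 2.7698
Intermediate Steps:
1008/(-2046) + 1827/560 = 1008*(-1/2046) + 1827*(1/560) = -168/341 + 261/80 = 75561/27280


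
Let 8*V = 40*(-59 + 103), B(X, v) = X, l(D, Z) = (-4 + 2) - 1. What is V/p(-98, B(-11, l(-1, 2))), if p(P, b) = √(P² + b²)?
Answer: 44*√389/389 ≈ 2.2309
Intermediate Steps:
l(D, Z) = -3 (l(D, Z) = -2 - 1 = -3)
V = 220 (V = (40*(-59 + 103))/8 = (40*44)/8 = (⅛)*1760 = 220)
V/p(-98, B(-11, l(-1, 2))) = 220/(√((-98)² + (-11)²)) = 220/(√(9604 + 121)) = 220/(√9725) = 220/((5*√389)) = 220*(√389/1945) = 44*√389/389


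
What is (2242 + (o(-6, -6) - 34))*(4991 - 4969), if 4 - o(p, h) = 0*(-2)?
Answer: 48664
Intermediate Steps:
o(p, h) = 4 (o(p, h) = 4 - 0*(-2) = 4 - 1*0 = 4 + 0 = 4)
(2242 + (o(-6, -6) - 34))*(4991 - 4969) = (2242 + (4 - 34))*(4991 - 4969) = (2242 - 30)*22 = 2212*22 = 48664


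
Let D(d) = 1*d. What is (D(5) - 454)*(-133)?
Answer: 59717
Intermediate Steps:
D(d) = d
(D(5) - 454)*(-133) = (5 - 454)*(-133) = -449*(-133) = 59717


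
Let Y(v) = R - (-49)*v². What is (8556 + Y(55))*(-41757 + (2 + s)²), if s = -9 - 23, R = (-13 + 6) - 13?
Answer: -6404784177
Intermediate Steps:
R = -20 (R = -7 - 13 = -20)
s = -32
Y(v) = -20 + 49*v² (Y(v) = -20 - (-49)*v² = -20 + 49*v²)
(8556 + Y(55))*(-41757 + (2 + s)²) = (8556 + (-20 + 49*55²))*(-41757 + (2 - 32)²) = (8556 + (-20 + 49*3025))*(-41757 + (-30)²) = (8556 + (-20 + 148225))*(-41757 + 900) = (8556 + 148205)*(-40857) = 156761*(-40857) = -6404784177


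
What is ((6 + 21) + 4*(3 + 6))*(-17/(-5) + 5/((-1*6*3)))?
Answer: 1967/10 ≈ 196.70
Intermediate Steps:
((6 + 21) + 4*(3 + 6))*(-17/(-5) + 5/((-1*6*3))) = (27 + 4*9)*(-17*(-⅕) + 5/((-6*3))) = (27 + 36)*(17/5 + 5/(-18)) = 63*(17/5 + 5*(-1/18)) = 63*(17/5 - 5/18) = 63*(281/90) = 1967/10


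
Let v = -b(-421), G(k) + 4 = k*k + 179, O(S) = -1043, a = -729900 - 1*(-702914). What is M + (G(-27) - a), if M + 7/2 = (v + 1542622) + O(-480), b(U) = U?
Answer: 3139773/2 ≈ 1.5699e+6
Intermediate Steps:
a = -26986 (a = -729900 + 702914 = -26986)
G(k) = 175 + k² (G(k) = -4 + (k*k + 179) = -4 + (k² + 179) = -4 + (179 + k²) = 175 + k²)
v = 421 (v = -1*(-421) = 421)
M = 3083993/2 (M = -7/2 + ((421 + 1542622) - 1043) = -7/2 + (1543043 - 1043) = -7/2 + 1542000 = 3083993/2 ≈ 1.5420e+6)
M + (G(-27) - a) = 3083993/2 + ((175 + (-27)²) - 1*(-26986)) = 3083993/2 + ((175 + 729) + 26986) = 3083993/2 + (904 + 26986) = 3083993/2 + 27890 = 3139773/2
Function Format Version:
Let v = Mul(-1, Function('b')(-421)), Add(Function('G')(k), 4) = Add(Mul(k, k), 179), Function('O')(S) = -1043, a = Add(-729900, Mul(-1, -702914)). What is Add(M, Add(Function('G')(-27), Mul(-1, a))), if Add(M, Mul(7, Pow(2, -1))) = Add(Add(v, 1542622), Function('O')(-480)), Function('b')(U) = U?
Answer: Rational(3139773, 2) ≈ 1.5699e+6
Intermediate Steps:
a = -26986 (a = Add(-729900, 702914) = -26986)
Function('G')(k) = Add(175, Pow(k, 2)) (Function('G')(k) = Add(-4, Add(Mul(k, k), 179)) = Add(-4, Add(Pow(k, 2), 179)) = Add(-4, Add(179, Pow(k, 2))) = Add(175, Pow(k, 2)))
v = 421 (v = Mul(-1, -421) = 421)
M = Rational(3083993, 2) (M = Add(Rational(-7, 2), Add(Add(421, 1542622), -1043)) = Add(Rational(-7, 2), Add(1543043, -1043)) = Add(Rational(-7, 2), 1542000) = Rational(3083993, 2) ≈ 1.5420e+6)
Add(M, Add(Function('G')(-27), Mul(-1, a))) = Add(Rational(3083993, 2), Add(Add(175, Pow(-27, 2)), Mul(-1, -26986))) = Add(Rational(3083993, 2), Add(Add(175, 729), 26986)) = Add(Rational(3083993, 2), Add(904, 26986)) = Add(Rational(3083993, 2), 27890) = Rational(3139773, 2)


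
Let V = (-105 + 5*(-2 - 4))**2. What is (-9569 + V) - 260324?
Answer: -251668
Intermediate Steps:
V = 18225 (V = (-105 + 5*(-6))**2 = (-105 - 30)**2 = (-135)**2 = 18225)
(-9569 + V) - 260324 = (-9569 + 18225) - 260324 = 8656 - 260324 = -251668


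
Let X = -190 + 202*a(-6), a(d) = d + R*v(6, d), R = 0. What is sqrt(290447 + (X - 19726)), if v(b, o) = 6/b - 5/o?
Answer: sqrt(269319) ≈ 518.96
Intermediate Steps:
v(b, o) = -5/o + 6/b
a(d) = d (a(d) = d + 0*(-5/d + 6/6) = d + 0*(-5/d + 6*(1/6)) = d + 0*(-5/d + 1) = d + 0*(1 - 5/d) = d + 0 = d)
X = -1402 (X = -190 + 202*(-6) = -190 - 1212 = -1402)
sqrt(290447 + (X - 19726)) = sqrt(290447 + (-1402 - 19726)) = sqrt(290447 - 21128) = sqrt(269319)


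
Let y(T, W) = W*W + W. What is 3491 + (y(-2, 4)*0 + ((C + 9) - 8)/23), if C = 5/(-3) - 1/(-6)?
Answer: 160585/46 ≈ 3491.0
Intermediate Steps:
y(T, W) = W + W**2 (y(T, W) = W**2 + W = W + W**2)
C = -3/2 (C = 5*(-1/3) - 1*(-1/6) = -5/3 + 1/6 = -3/2 ≈ -1.5000)
3491 + (y(-2, 4)*0 + ((C + 9) - 8)/23) = 3491 + ((4*(1 + 4))*0 + ((-3/2 + 9) - 8)/23) = 3491 + ((4*5)*0 + (15/2 - 8)*(1/23)) = 3491 + (20*0 - 1/2*1/23) = 3491 + (0 - 1/46) = 3491 - 1/46 = 160585/46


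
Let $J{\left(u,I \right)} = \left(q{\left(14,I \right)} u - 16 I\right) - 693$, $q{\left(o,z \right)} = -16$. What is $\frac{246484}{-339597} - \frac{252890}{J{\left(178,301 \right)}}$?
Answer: $\frac{83820818542}{2838012129} \approx 29.535$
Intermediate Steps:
$J{\left(u,I \right)} = -693 - 16 I - 16 u$ ($J{\left(u,I \right)} = \left(- 16 u - 16 I\right) - 693 = \left(- 16 I - 16 u\right) - 693 = -693 - 16 I - 16 u$)
$\frac{246484}{-339597} - \frac{252890}{J{\left(178,301 \right)}} = \frac{246484}{-339597} - \frac{252890}{-693 - 4816 - 2848} = 246484 \left(- \frac{1}{339597}\right) - \frac{252890}{-693 - 4816 - 2848} = - \frac{246484}{339597} - \frac{252890}{-8357} = - \frac{246484}{339597} - - \frac{252890}{8357} = - \frac{246484}{339597} + \frac{252890}{8357} = \frac{83820818542}{2838012129}$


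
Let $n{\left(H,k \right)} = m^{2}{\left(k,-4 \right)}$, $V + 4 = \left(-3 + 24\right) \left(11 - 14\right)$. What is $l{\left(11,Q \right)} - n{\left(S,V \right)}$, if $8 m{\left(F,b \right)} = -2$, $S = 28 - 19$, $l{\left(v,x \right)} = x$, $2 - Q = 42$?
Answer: $- \frac{641}{16} \approx -40.063$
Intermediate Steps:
$Q = -40$ ($Q = 2 - 42 = -40$)
$S = 9$ ($S = 28 - 19 = 9$)
$V = -67$ ($V = -4 + \left(-3 + 24\right) \left(11 - 14\right) = -4 + 21 \left(-3\right) = -4 - 63 = -67$)
$m{\left(F,b \right)} = - \frac{1}{4}$ ($m{\left(F,b \right)} = \frac{1}{8} \left(-2\right) = - \frac{1}{4}$)
$n{\left(H,k \right)} = \frac{1}{16}$ ($n{\left(H,k \right)} = \left(- \frac{1}{4}\right)^{2} = \frac{1}{16}$)
$l{\left(11,Q \right)} - n{\left(S,V \right)} = -40 - \frac{1}{16} = - \frac{641}{16}$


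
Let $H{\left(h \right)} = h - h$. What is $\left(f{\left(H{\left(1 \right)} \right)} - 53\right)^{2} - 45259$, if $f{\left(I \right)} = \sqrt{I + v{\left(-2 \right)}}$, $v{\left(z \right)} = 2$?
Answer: $-45259 + \left(53 - \sqrt{2}\right)^{2} \approx -42598.0$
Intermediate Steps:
$H{\left(h \right)} = 0$
$f{\left(I \right)} = \sqrt{2 + I}$ ($f{\left(I \right)} = \sqrt{I + 2} = \sqrt{2 + I}$)
$\left(f{\left(H{\left(1 \right)} \right)} - 53\right)^{2} - 45259 = \left(\sqrt{2 + 0} - 53\right)^{2} - 45259 = \left(\sqrt{2} - 53\right)^{2} - 45259 = \left(-53 + \sqrt{2}\right)^{2} - 45259 = -45259 + \left(-53 + \sqrt{2}\right)^{2}$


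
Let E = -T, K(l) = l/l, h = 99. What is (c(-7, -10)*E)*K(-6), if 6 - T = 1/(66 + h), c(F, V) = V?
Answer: 1978/33 ≈ 59.939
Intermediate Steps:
T = 989/165 (T = 6 - 1/(66 + 99) = 6 - 1/165 = 989/165 ≈ 5.9939)
K(l) = 1
E = -989/165 (E = -1*989/165 = -989/165 ≈ -5.9939)
(c(-7, -10)*E)*K(-6) = -10*(-989/165)*1 = (1978/33)*1 = 1978/33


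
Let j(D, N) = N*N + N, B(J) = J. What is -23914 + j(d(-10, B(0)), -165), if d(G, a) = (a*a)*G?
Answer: 3146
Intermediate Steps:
d(G, a) = G*a² (d(G, a) = a²*G = G*a²)
j(D, N) = N + N² (j(D, N) = N² + N = N + N²)
-23914 + j(d(-10, B(0)), -165) = -23914 - 165*(1 - 165) = -23914 - 165*(-164) = -23914 + 27060 = 3146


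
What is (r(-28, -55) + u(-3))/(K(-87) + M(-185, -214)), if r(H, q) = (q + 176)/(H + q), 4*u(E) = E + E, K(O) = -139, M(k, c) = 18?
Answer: 491/20086 ≈ 0.024445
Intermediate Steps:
u(E) = E/2 (u(E) = (E + E)/4 = (2*E)/4 = E/2)
r(H, q) = (176 + q)/(H + q)
(r(-28, -55) + u(-3))/(K(-87) + M(-185, -214)) = ((176 - 55)/(-28 - 55) + (½)*(-3))/(-139 + 18) = (121/(-83) - 3/2)/(-121) = (-1/83*121 - 3/2)*(-1/121) = (-121/83 - 3/2)*(-1/121) = -491/166*(-1/121) = 491/20086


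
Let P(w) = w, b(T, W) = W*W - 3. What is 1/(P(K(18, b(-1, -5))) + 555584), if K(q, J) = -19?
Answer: 1/555565 ≈ 1.8000e-6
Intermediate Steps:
b(T, W) = -3 + W**2 (b(T, W) = W**2 - 3 = -3 + W**2)
1/(P(K(18, b(-1, -5))) + 555584) = 1/(-19 + 555584) = 1/555565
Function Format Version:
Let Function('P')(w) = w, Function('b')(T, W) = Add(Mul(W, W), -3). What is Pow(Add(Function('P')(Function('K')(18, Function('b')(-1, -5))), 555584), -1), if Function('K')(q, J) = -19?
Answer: Rational(1, 555565) ≈ 1.8000e-6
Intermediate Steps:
Function('b')(T, W) = Add(-3, Pow(W, 2)) (Function('b')(T, W) = Add(Pow(W, 2), -3) = Add(-3, Pow(W, 2)))
Pow(Add(Function('P')(Function('K')(18, Function('b')(-1, -5))), 555584), -1) = Pow(Add(-19, 555584), -1) = Pow(555565, -1) = Rational(1, 555565)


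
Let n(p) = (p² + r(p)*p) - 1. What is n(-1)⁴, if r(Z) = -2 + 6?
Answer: 256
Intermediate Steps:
r(Z) = 4
n(p) = -1 + p² + 4*p (n(p) = (p² + 4*p) - 1 = -1 + p² + 4*p)
n(-1)⁴ = (-1 + (-1)² + 4*(-1))⁴ = (-1 + 1 - 4)⁴ = (-4)⁴ = 256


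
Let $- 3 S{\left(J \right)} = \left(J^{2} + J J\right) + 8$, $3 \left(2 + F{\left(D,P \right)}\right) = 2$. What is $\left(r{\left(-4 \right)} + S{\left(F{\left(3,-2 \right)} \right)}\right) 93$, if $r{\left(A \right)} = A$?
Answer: $- \frac{6572}{9} \approx -730.22$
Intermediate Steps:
$F{\left(D,P \right)} = - \frac{4}{3}$ ($F{\left(D,P \right)} = -2 + \frac{1}{3} \cdot 2 = -2 + \frac{2}{3} = - \frac{4}{3}$)
$S{\left(J \right)} = - \frac{8}{3} - \frac{2 J^{2}}{3}$ ($S{\left(J \right)} = - \frac{\left(J^{2} + J J\right) + 8}{3} = - \frac{\left(J^{2} + J^{2}\right) + 8}{3} = - \frac{2 J^{2} + 8}{3} = - \frac{8 + 2 J^{2}}{3} = - \frac{8}{3} - \frac{2 J^{2}}{3}$)
$\left(r{\left(-4 \right)} + S{\left(F{\left(3,-2 \right)} \right)}\right) 93 = \left(-4 - \left(\frac{8}{3} + \frac{2 \left(- \frac{4}{3}\right)^{2}}{3}\right)\right) 93 = \left(-4 - \frac{104}{27}\right) 93 = \left(- \frac{212}{27}\right) 93 = - \frac{6572}{9}$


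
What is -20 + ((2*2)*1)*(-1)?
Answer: -24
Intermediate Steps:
-20 + ((2*2)*1)*(-1) = -20 + (4*1)*(-1) = -20 + 4*(-1) = -20 - 4 = -24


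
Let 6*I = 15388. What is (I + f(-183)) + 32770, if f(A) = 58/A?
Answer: 6466186/183 ≈ 35334.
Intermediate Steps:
I = 7694/3 (I = (1/6)*15388 = 7694/3 ≈ 2564.7)
(I + f(-183)) + 32770 = (7694/3 + 58/(-183)) + 32770 = (7694/3 + 58*(-1/183)) + 32770 = (7694/3 - 58/183) + 32770 = 469276/183 + 32770 = 6466186/183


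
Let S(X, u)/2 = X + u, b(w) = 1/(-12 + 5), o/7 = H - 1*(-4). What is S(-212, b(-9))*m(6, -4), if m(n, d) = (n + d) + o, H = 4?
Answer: -172260/7 ≈ -24609.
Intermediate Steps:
o = 56 (o = 7*(4 - 1*(-4)) = 7*(4 + 4) = 7*8 = 56)
b(w) = -1/7 (b(w) = 1/(-7) = -1/7)
m(n, d) = 56 + d + n (m(n, d) = (n + d) + 56 = (d + n) + 56 = 56 + d + n)
S(X, u) = 2*X + 2*u (S(X, u) = 2*(X + u) = 2*X + 2*u)
S(-212, b(-9))*m(6, -4) = (2*(-212) + 2*(-1/7))*(56 - 4 + 6) = (-424 - 2/7)*58 = -2970/7*58 = -172260/7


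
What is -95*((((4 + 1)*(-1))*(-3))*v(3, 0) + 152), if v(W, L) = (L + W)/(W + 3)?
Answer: -30305/2 ≈ -15153.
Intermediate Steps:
v(W, L) = (L + W)/(3 + W)
-95*((((4 + 1)*(-1))*(-3))*v(3, 0) + 152) = -95*((((4 + 1)*(-1))*(-3))*((0 + 3)/(3 + 3)) + 152) = -95*(((5*(-1))*(-3))*(3/6) + 152) = -95*((-5*(-3))*((1/6)*3) + 152) = -95*(15*(1/2) + 152) = -95*(15/2 + 152) = -95*319/2 = -30305/2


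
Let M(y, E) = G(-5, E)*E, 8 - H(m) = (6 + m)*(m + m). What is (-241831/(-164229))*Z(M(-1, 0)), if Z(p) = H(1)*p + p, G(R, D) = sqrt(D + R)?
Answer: 0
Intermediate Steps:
H(m) = 8 - 2*m*(6 + m) (H(m) = 8 - (6 + m)*(m + m) = 8 - (6 + m)*2*m = 8 - 2*m*(6 + m))
M(y, E) = E*sqrt(-5 + E) (M(y, E) = sqrt(E - 5)*E = sqrt(-5 + E)*E = E*sqrt(-5 + E))
Z(p) = -5*p (Z(p) = (8 - 12*1 - 2*1**2)*p + p = (8 - 12 - 2*1)*p + p = (8 - 12 - 2)*p + p = -6*p + p = -5*p)
(-241831/(-164229))*Z(M(-1, 0)) = (-241831/(-164229))*(-0*sqrt(-5 + 0)) = (-241831*(-1/164229))*(-0*sqrt(-5)) = 241831*(-0*I*sqrt(5))/164229 = 241831*(-5*0)/164229 = (241831/164229)*0 = 0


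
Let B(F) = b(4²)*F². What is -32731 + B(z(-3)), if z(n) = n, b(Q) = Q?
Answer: -32587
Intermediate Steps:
B(F) = 16*F² (B(F) = 4²*F² = 16*F²)
-32731 + B(z(-3)) = -32731 + 16*(-3)² = -32731 + 16*9 = -32731 + 144 = -32587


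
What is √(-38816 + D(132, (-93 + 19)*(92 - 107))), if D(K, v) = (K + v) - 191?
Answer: I*√37765 ≈ 194.33*I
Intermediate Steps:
D(K, v) = -191 + K + v
√(-38816 + D(132, (-93 + 19)*(92 - 107))) = √(-38816 + (-191 + 132 + (-93 + 19)*(92 - 107))) = √(-38816 + (-191 + 132 - 74*(-15))) = √(-38816 + (-191 + 132 + 1110)) = √(-38816 + 1051) = √(-37765) = I*√37765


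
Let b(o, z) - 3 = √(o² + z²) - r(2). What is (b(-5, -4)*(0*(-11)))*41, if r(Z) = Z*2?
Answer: 0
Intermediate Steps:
r(Z) = 2*Z
b(o, z) = -1 + √(o² + z²) (b(o, z) = 3 + (√(o² + z²) - 2*2) = 3 + (√(o² + z²) - 1*4) = 3 + (√(o² + z²) - 4) = 3 + (-4 + √(o² + z²)) = -1 + √(o² + z²))
(b(-5, -4)*(0*(-11)))*41 = ((-1 + √((-5)² + (-4)²))*(0*(-11)))*41 = ((-1 + √(25 + 16))*0)*41 = ((-1 + √41)*0)*41 = 0*41 = 0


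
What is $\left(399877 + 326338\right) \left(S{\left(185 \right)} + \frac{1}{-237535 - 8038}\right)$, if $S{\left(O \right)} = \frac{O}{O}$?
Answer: $\frac{178338069980}{245573} \approx 7.2621 \cdot 10^{5}$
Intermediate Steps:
$S{\left(O \right)} = 1$
$\left(399877 + 326338\right) \left(S{\left(185 \right)} + \frac{1}{-237535 - 8038}\right) = \left(399877 + 326338\right) \left(1 + \frac{1}{-237535 - 8038}\right) = 726215 \left(1 + \frac{1}{-245573}\right) = 726215 \left(1 - \frac{1}{245573}\right) = 726215 \cdot \frac{245572}{245573} = \frac{178338069980}{245573}$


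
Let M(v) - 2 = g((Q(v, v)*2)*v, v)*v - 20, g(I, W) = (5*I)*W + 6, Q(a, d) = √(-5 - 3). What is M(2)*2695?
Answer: -16170 + 431200*I*√2 ≈ -16170.0 + 6.0981e+5*I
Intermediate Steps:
Q(a, d) = 2*I*√2 (Q(a, d) = √(-8) = 2*I*√2)
g(I, W) = 6 + 5*I*W (g(I, W) = 5*I*W + 6 = 6 + 5*I*W)
M(v) = -18 + v*(6 + 20*I*√2*v²) (M(v) = 2 + ((6 + 5*(((2*I*√2)*2)*v)*v)*v - 20) = 2 + ((6 + 5*((4*I*√2)*v)*v)*v - 20) = 2 + ((6 + 5*(4*I*v*√2)*v)*v - 20) = 2 + ((6 + 20*I*√2*v²)*v - 20) = 2 + (v*(6 + 20*I*√2*v²) - 20) = 2 + (-20 + v*(6 + 20*I*√2*v²)) = -18 + v*(6 + 20*I*√2*v²))
M(2)*2695 = (-18 + 6*2 + 20*I*√2*2³)*2695 = (-18 + 12 + 20*I*√2*8)*2695 = (-18 + 12 + 160*I*√2)*2695 = (-6 + 160*I*√2)*2695 = -16170 + 431200*I*√2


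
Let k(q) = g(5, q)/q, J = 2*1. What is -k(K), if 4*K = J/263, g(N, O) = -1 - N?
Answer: 3156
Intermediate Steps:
J = 2
K = 1/526 (K = (2/263)/4 = (2*(1/263))/4 = (¼)*(2/263) = 1/526 ≈ 0.0019011)
k(q) = -6/q (k(q) = (-1 - 1*5)/q = (-1 - 5)/q = -6/q)
-k(K) = -(-6)/1/526 = -(-6)*526 = -1*(-3156) = 3156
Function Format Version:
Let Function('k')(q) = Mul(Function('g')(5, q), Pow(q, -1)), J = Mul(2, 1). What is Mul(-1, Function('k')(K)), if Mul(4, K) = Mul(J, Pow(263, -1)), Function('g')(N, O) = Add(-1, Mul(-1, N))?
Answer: 3156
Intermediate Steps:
J = 2
K = Rational(1, 526) (K = Mul(Rational(1, 4), Mul(2, Pow(263, -1))) = Mul(Rational(1, 4), Mul(2, Rational(1, 263))) = Mul(Rational(1, 4), Rational(2, 263)) = Rational(1, 526) ≈ 0.0019011)
Function('k')(q) = Mul(-6, Pow(q, -1)) (Function('k')(q) = Mul(Add(-1, Mul(-1, 5)), Pow(q, -1)) = Mul(Add(-1, -5), Pow(q, -1)) = Mul(-6, Pow(q, -1)))
Mul(-1, Function('k')(K)) = Mul(-1, Mul(-6, Pow(Rational(1, 526), -1))) = Mul(-1, Mul(-6, 526)) = Mul(-1, -3156) = 3156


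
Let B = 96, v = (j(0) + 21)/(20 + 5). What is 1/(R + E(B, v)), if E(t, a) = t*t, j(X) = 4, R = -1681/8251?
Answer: 8251/76039535 ≈ 0.00010851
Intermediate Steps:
R = -1681/8251 (R = -1681*1/8251 = -1681/8251 ≈ -0.20373)
v = 1 (v = (4 + 21)/(20 + 5) = 25/25 = 25*(1/25) = 1)
E(t, a) = t²
1/(R + E(B, v)) = 1/(-1681/8251 + 96²) = 1/(-1681/8251 + 9216) = 1/(76039535/8251) = 8251/76039535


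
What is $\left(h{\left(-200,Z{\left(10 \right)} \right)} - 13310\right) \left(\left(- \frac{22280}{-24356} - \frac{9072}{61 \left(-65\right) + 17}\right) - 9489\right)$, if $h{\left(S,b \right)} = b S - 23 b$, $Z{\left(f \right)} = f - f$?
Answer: $\frac{36132272141350}{286183} \approx 1.2626 \cdot 10^{8}$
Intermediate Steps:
$Z{\left(f \right)} = 0$
$h{\left(S,b \right)} = - 23 b + S b$ ($h{\left(S,b \right)} = S b - 23 b = - 23 b + S b$)
$\left(h{\left(-200,Z{\left(10 \right)} \right)} - 13310\right) \left(\left(- \frac{22280}{-24356} - \frac{9072}{61 \left(-65\right) + 17}\right) - 9489\right) = \left(0 \left(-23 - 200\right) - 13310\right) \left(\left(- \frac{22280}{-24356} - \frac{9072}{61 \left(-65\right) + 17}\right) - 9489\right) = \left(0 \left(-223\right) - 13310\right) \left(\left(\left(-22280\right) \left(- \frac{1}{24356}\right) - \frac{9072}{-3965 + 17}\right) - 9489\right) = \left(0 - 13310\right) \left(\left(\frac{5570}{6089} - \frac{9072}{-3948}\right) - 9489\right) = - 13310 \left(\left(\frac{5570}{6089} - - \frac{108}{47}\right) - 9489\right) = - 13310 \left(\left(\frac{5570}{6089} + \frac{108}{47}\right) - 9489\right) = - 13310 \left(\frac{919402}{286183} - 9489\right) = \left(-13310\right) \left(- \frac{2714671085}{286183}\right) = \frac{36132272141350}{286183}$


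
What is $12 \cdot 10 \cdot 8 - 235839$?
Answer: $-234879$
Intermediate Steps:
$12 \cdot 10 \cdot 8 - 235839 = 120 \cdot 8 - 235839 = 960 - 235839 = -234879$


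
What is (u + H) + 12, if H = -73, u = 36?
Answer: -25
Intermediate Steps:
(u + H) + 12 = (36 - 73) + 12 = -37 + 12 = -25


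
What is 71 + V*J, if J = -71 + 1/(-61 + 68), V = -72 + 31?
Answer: 20833/7 ≈ 2976.1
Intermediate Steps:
V = -41
J = -496/7 (J = -71 + 1/7 = -71 + ⅐ = -496/7 ≈ -70.857)
71 + V*J = 71 - 41*(-496/7) = 71 + 20336/7 = 20833/7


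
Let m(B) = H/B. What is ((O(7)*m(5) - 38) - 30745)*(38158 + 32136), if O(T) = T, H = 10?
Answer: -2162876086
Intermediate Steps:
m(B) = 10/B
((O(7)*m(5) - 38) - 30745)*(38158 + 32136) = ((7*(10/5) - 38) - 30745)*(38158 + 32136) = ((7*(10*(1/5)) - 38) - 30745)*70294 = ((7*2 - 38) - 30745)*70294 = ((14 - 38) - 30745)*70294 = (-24 - 30745)*70294 = -30769*70294 = -2162876086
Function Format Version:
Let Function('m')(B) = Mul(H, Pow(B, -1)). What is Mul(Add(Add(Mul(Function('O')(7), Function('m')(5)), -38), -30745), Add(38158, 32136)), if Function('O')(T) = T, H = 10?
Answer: -2162876086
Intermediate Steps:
Function('m')(B) = Mul(10, Pow(B, -1))
Mul(Add(Add(Mul(Function('O')(7), Function('m')(5)), -38), -30745), Add(38158, 32136)) = Mul(Add(Add(Mul(7, Mul(10, Pow(5, -1))), -38), -30745), Add(38158, 32136)) = Mul(Add(Add(Mul(7, Mul(10, Rational(1, 5))), -38), -30745), 70294) = Mul(Add(Add(Mul(7, 2), -38), -30745), 70294) = Mul(Add(Add(14, -38), -30745), 70294) = Mul(Add(-24, -30745), 70294) = Mul(-30769, 70294) = -2162876086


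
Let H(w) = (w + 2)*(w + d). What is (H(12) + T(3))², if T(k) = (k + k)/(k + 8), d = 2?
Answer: 4674244/121 ≈ 38630.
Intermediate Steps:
T(k) = 2*k/(8 + k) (T(k) = (2*k)/(8 + k) = 2*k/(8 + k))
H(w) = (2 + w)² (H(w) = (w + 2)*(w + 2) = (2 + w)*(2 + w) = (2 + w)²)
(H(12) + T(3))² = ((4 + 12² + 4*12) + 2*3/(8 + 3))² = ((4 + 144 + 48) + 2*3/11)² = (196 + 2*3*(1/11))² = (196 + 6/11)² = (2162/11)² = 4674244/121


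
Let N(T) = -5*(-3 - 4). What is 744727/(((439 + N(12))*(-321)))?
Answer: -744727/152154 ≈ -4.8946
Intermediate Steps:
N(T) = 35 (N(T) = -5*(-7) = 35)
744727/(((439 + N(12))*(-321))) = 744727/(((439 + 35)*(-321))) = 744727/((474*(-321))) = 744727/(-152154) = 744727*(-1/152154) = -744727/152154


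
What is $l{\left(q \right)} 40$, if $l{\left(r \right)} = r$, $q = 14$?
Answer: $560$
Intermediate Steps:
$l{\left(q \right)} 40 = 14 \cdot 40 = 560$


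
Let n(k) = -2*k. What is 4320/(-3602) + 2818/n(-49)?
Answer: 2431769/88249 ≈ 27.556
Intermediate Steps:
4320/(-3602) + 2818/n(-49) = 4320/(-3602) + 2818/((-2*(-49))) = 4320*(-1/3602) + 2818/98 = -2160/1801 + 2818*(1/98) = -2160/1801 + 1409/49 = 2431769/88249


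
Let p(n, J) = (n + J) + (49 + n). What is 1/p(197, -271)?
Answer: 1/172 ≈ 0.0058140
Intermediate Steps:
p(n, J) = 49 + J + 2*n (p(n, J) = (J + n) + (49 + n) = 49 + J + 2*n)
1/p(197, -271) = 1/(49 - 271 + 2*197) = 1/(49 - 271 + 394) = 1/172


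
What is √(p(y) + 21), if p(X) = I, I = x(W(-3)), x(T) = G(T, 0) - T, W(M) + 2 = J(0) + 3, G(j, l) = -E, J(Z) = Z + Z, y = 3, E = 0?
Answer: 2*√5 ≈ 4.4721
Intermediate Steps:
J(Z) = 2*Z
G(j, l) = 0 (G(j, l) = -1*0 = 0)
W(M) = 1 (W(M) = -2 + (2*0 + 3) = -2 + (0 + 3) = -2 + 3 = 1)
x(T) = -T (x(T) = 0 - T = -T)
I = -1 (I = -1*1 = -1)
p(X) = -1
√(p(y) + 21) = √(-1 + 21) = √20 = 2*√5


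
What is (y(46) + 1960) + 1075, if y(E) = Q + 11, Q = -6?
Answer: 3040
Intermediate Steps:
y(E) = 5 (y(E) = -6 + 11 = 5)
(y(46) + 1960) + 1075 = (5 + 1960) + 1075 = 1965 + 1075 = 3040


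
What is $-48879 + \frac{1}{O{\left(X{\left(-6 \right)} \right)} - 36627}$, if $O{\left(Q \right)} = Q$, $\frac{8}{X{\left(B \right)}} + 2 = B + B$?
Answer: $- \frac{12532233454}{256393} \approx -48879.0$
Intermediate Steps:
$X{\left(B \right)} = \frac{8}{-2 + 2 B}$ ($X{\left(B \right)} = \frac{8}{-2 + \left(B + B\right)} = \frac{8}{-2 + 2 B}$)
$-48879 + \frac{1}{O{\left(X{\left(-6 \right)} \right)} - 36627} = -48879 + \frac{1}{\frac{4}{-1 - 6} - 36627} = -48879 + \frac{1}{\frac{4}{-7} - 36627} = -48879 + \frac{1}{4 \left(- \frac{1}{7}\right) - 36627} = -48879 + \frac{1}{- \frac{4}{7} - 36627} = -48879 + \frac{1}{- \frac{256393}{7}} = -48879 - \frac{7}{256393} = - \frac{12532233454}{256393}$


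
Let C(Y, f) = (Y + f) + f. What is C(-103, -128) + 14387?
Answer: 14028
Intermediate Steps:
C(Y, f) = Y + 2*f
C(-103, -128) + 14387 = (-103 + 2*(-128)) + 14387 = (-103 - 256) + 14387 = -359 + 14387 = 14028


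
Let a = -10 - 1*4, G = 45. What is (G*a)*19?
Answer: -11970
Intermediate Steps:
a = -14 (a = -10 - 4 = -14)
(G*a)*19 = (45*(-14))*19 = -630*19 = -11970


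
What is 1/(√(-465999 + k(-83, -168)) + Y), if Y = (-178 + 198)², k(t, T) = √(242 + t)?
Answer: 1/(400 + I*√(465999 - √159)) ≈ 0.00063899 - 0.0010905*I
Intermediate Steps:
Y = 400 (Y = 20² = 400)
1/(√(-465999 + k(-83, -168)) + Y) = 1/(√(-465999 + √(242 - 83)) + 400) = 1/(√(-465999 + √159) + 400) = 1/(400 + √(-465999 + √159))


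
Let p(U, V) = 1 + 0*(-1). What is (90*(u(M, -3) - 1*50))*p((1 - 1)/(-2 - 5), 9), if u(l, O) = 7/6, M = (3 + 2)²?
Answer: -4395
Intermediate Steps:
M = 25 (M = 5² = 25)
p(U, V) = 1 (p(U, V) = 1 + 0 = 1)
u(l, O) = 7/6 (u(l, O) = 7*(⅙) = 7/6)
(90*(u(M, -3) - 1*50))*p((1 - 1)/(-2 - 5), 9) = (90*(7/6 - 1*50))*1 = (90*(7/6 - 50))*1 = (90*(-293/6))*1 = -4395*1 = -4395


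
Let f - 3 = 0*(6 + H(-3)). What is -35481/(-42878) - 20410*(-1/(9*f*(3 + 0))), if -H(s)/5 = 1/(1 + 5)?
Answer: 878013941/3473118 ≈ 252.80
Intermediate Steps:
H(s) = -⅚ (H(s) = -5/(1 + 5) = -5/6 = -5*⅙ = -⅚)
f = 3 (f = 3 + 0*(6 - ⅚) = 3 + 0*(31/6) = 3 + 0 = 3)
-35481/(-42878) - 20410*(-1/(9*f*(3 + 0))) = -35481/(-42878) - 20410*(-1/(27*(3 + 0))) = -35481*(-1/42878) - 20410/(3*(-9*3)) = 35481/42878 - 20410/(3*(-27)) = 35481/42878 - 20410/(-81) = 35481/42878 - 20410*(-1/81) = 35481/42878 + 20410/81 = 878013941/3473118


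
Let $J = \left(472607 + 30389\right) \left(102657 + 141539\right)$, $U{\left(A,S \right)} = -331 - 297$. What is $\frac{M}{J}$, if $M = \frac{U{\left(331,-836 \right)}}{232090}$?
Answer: $- \frac{157}{7126881116780360} \approx -2.2029 \cdot 10^{-14}$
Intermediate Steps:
$U{\left(A,S \right)} = -628$ ($U{\left(A,S \right)} = -331 - 297 = -628$)
$J = 122829611216$ ($J = 502996 \cdot 244196 = 122829611216$)
$M = - \frac{314}{116045}$ ($M = - \frac{628}{232090} = \left(-628\right) \frac{1}{232090} = - \frac{314}{116045} \approx -0.0027058$)
$\frac{M}{J} = - \frac{314}{116045 \cdot 122829611216} = \left(- \frac{314}{116045}\right) \frac{1}{122829611216} = - \frac{157}{7126881116780360}$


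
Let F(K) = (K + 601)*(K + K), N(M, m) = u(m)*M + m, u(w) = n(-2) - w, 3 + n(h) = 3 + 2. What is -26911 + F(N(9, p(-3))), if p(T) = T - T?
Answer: -4627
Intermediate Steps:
n(h) = 2 (n(h) = -3 + (3 + 2) = -3 + 5 = 2)
p(T) = 0
u(w) = 2 - w
N(M, m) = m + M*(2 - m) (N(M, m) = (2 - m)*M + m = M*(2 - m) + m = m + M*(2 - m))
F(K) = 2*K*(601 + K) (F(K) = (601 + K)*(2*K) = 2*K*(601 + K))
-26911 + F(N(9, p(-3))) = -26911 + 2*(0 - 1*9*(-2 + 0))*(601 + (0 - 1*9*(-2 + 0))) = -26911 + 2*(0 - 1*9*(-2))*(601 + (0 - 1*9*(-2))) = -26911 + 2*(0 + 18)*(601 + (0 + 18)) = -26911 + 2*18*(601 + 18) = -26911 + 2*18*619 = -26911 + 22284 = -4627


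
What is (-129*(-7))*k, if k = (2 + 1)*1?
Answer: 2709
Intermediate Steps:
k = 3 (k = 3*1 = 3)
(-129*(-7))*k = -129*(-7)*3 = 903*3 = 2709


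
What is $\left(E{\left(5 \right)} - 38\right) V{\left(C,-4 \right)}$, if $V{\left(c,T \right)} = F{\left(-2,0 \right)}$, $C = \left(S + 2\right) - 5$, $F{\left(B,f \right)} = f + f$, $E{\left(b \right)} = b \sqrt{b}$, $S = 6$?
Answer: $0$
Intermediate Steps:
$E{\left(b \right)} = b^{\frac{3}{2}}$
$F{\left(B,f \right)} = 2 f$
$C = 3$ ($C = \left(6 + 2\right) - 5 = 8 - 5 = 3$)
$V{\left(c,T \right)} = 0$ ($V{\left(c,T \right)} = 2 \cdot 0 = 0$)
$\left(E{\left(5 \right)} - 38\right) V{\left(C,-4 \right)} = \left(5^{\frac{3}{2}} - 38\right) 0 = \left(5 \sqrt{5} - 38\right) 0 = \left(-38 + 5 \sqrt{5}\right) 0 = 0$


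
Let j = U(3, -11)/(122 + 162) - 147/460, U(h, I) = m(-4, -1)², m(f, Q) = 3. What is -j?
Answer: 4701/16330 ≈ 0.28788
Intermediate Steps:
U(h, I) = 9 (U(h, I) = 3² = 9)
j = -4701/16330 (j = 9/(122 + 162) - 147/460 = 9/284 - 147*1/460 = 9*(1/284) - 147/460 = 9/284 - 147/460 = -4701/16330 ≈ -0.28788)
-j = -1*(-4701/16330) = 4701/16330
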